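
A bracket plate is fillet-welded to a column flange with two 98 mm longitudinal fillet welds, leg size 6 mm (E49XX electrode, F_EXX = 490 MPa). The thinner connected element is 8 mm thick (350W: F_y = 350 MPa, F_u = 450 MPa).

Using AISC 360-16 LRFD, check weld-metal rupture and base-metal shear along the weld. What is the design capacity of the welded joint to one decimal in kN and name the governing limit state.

Weld metal: throat = 0.707×6 = 4.242 mm, L = 2×98 = 196 mm. φR_n = 0.75 × 0.6 × 490 × 4.242 × 196 = 183.3 kN.
Base metal shear (8 mm plate): yield φR_n = 1.0×0.6×350×8×196 = 329.3 kN; rupture φR_n = 0.75×0.6×450×8×196 = 317.5 kN; take 317.5 kN (rupture).
Governing: min(183.3, 317.5) = 183.3 kN → weld metal.

183.3 kN (weld metal governs)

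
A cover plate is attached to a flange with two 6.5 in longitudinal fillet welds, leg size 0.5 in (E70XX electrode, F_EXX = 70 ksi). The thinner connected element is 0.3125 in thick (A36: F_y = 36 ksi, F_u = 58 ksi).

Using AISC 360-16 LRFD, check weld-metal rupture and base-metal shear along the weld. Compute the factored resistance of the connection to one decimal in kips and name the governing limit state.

Weld metal: throat = 0.707×0.5 = 0.3535 in, L = 2×6.5 = 13 in. φR_n = 0.75 × 0.6 × 70 × 0.3535 × 13 = 144.8 kips.
Base metal shear (0.3125 in plate): yield φR_n = 1.0×0.6×36×0.3125×13 = 87.8 kips; rupture φR_n = 0.75×0.6×58×0.3125×13 = 106.0 kips; take 87.8 kips (yield).
Governing: min(144.8, 87.8) = 87.8 kips → base-metal shear.

87.8 kips (base-metal shear governs)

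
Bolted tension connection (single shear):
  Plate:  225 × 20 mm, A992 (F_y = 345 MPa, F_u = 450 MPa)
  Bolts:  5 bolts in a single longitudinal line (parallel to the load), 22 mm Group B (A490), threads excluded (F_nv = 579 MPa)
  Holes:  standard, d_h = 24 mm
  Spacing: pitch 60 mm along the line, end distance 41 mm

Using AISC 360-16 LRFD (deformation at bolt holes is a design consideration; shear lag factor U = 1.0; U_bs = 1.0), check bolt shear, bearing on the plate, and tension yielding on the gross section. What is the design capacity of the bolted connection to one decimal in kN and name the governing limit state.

825.4 kN (bolt shear governs)

Bolt shear: A_b = π(22)²/4 = 380.13 mm². φR_n = 0.75 × 579 × 380.13 × 5 × 1 = 825.4 kN.
Bearing (20 mm plate, F_u = 450 MPa): end bolts L_c = 41 − 24/2 = 29, R_n = min(1.2×29×20×450, 2.4×22×20×450) = 313.2 kN/bolt; interior L_c = 60 − 24 = 36, R_n = 388.8 kN/bolt. φR_n = 0.75 × (1×313.2 + 4×388.8) = 1401.3 kN.
Tension yield (gross): A_g = 225×20 = 4500 mm². φR_n = 0.90 × 345 × 4500 = 1397.3 kN.
Governing: min(825.4, 1401.3, 1397.3) = 825.4 kN → bolt shear.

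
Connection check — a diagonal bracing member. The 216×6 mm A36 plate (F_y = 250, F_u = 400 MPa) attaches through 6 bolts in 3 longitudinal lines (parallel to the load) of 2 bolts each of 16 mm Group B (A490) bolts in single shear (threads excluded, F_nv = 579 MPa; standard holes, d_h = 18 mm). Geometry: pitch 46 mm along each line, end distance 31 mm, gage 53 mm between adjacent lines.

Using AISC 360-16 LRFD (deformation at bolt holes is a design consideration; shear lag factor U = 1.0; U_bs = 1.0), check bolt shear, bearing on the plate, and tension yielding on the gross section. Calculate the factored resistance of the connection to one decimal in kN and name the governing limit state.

Bolt shear: A_b = π(16)²/4 = 201.06 mm². φR_n = 0.75 × 579 × 201.06 × 6 × 1 = 523.9 kN.
Bearing (6 mm plate, F_u = 400 MPa): end bolts L_c = 31 − 18/2 = 22, R_n = min(1.2×22×6×400, 2.4×16×6×400) = 63.36 kN/bolt; interior L_c = 46 − 18 = 28, R_n = 80.64 kN/bolt. φR_n = 0.75 × (3×63.36 + 3×80.64) = 324.0 kN.
Tension yield (gross): A_g = 216×6 = 1296 mm². φR_n = 0.90 × 250 × 1296 = 291.6 kN.
Governing: min(523.9, 324.0, 291.6) = 291.6 kN → gross-section yield.

291.6 kN (gross-section yield governs)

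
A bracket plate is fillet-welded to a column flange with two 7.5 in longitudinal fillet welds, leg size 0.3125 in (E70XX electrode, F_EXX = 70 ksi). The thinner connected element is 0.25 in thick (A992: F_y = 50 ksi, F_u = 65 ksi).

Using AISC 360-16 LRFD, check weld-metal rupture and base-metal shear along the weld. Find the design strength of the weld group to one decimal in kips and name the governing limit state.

104.4 kips (weld metal governs)

Weld metal: throat = 0.707×0.3125 = 0.22094 in, L = 2×7.5 = 15 in. φR_n = 0.75 × 0.6 × 70 × 0.22094 × 15 = 104.4 kips.
Base metal shear (0.25 in plate): yield φR_n = 1.0×0.6×50×0.25×15 = 112.5 kips; rupture φR_n = 0.75×0.6×65×0.25×15 = 109.7 kips; take 109.7 kips (rupture).
Governing: min(104.4, 109.7) = 104.4 kips → weld metal.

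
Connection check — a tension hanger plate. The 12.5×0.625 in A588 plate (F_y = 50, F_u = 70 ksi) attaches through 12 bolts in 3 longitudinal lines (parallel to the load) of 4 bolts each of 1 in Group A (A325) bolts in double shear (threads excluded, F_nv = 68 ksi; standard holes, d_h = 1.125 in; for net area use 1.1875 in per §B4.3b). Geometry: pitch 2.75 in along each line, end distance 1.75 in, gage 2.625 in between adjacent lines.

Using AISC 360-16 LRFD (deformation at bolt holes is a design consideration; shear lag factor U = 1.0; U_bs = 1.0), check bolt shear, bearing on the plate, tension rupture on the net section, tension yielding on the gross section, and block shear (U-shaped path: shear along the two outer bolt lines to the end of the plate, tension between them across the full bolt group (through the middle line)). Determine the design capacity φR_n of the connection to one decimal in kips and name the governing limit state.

Bolt shear: A_b = π(1)²/4 = 0.7854 in². φR_n = 0.75 × 68 × 0.7854 × 12 × 2 = 961.3 kips.
Bearing (0.625 in plate, F_u = 70 ksi): end bolts L_c = 1.75 − 1.125/2 = 1.1875, R_n = min(1.2×1.1875×0.625×70, 2.4×1×0.625×70) = 62.344 kips/bolt; interior L_c = 2.75 − 1.125 = 1.625, R_n = 85.313 kips/bolt. φR_n = 0.75 × (3×62.344 + 9×85.313) = 716.1 kips.
Tension rupture (net): A_n = (12.5 − 3×1.1875)×0.625 = 5.5859 in² (U = 1.0, A_e = A_n). φR_n = 0.75 × 70 × 5.5859 = 293.3 kips.
Tension yield (gross): A_g = 12.5×0.625 = 7.8125 in². φR_n = 0.90 × 50 × 7.8125 = 351.6 kips.
Block shear: shear path 2×[1.75+3×2.75] = 2×10 in, A_gv = 12.5, A_nv = 2×(10 − 3.5×1.1875)×0.625 = 7.3047 in²; tension across gage: (5.25 − 2×1.1875)×0.625 = 1.7969 in². R_n = min(0.6×70×7.3047, 0.6×50×12.5) + 1.0×70×1.7969 = min(306.8, 375) + 125.78 = 432.58 kips. φR_n = 0.75 × 432.58 = 324.4 kips.
Governing: min(961.3, 716.1, 293.3, 351.6, 324.4) = 293.3 kips → net-section rupture.

293.3 kips (net-section rupture governs)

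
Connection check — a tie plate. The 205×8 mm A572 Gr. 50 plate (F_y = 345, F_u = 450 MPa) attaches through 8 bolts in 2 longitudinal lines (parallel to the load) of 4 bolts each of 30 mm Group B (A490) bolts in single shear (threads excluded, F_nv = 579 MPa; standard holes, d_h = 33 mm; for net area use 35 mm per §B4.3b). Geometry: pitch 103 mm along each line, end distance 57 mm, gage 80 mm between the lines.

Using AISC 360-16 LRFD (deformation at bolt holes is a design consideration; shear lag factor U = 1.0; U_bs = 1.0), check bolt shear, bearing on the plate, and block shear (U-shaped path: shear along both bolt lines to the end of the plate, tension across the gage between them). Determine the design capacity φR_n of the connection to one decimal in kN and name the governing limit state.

910.4 kN (block shear governs)

Bolt shear: A_b = π(30)²/4 = 706.86 mm². φR_n = 0.75 × 579 × 706.86 × 8 × 1 = 2455.6 kN.
Bearing (8 mm plate, F_u = 450 MPa): end bolts L_c = 57 − 33/2 = 40.5, R_n = min(1.2×40.5×8×450, 2.4×30×8×450) = 174.96 kN/bolt; interior L_c = 103 − 33 = 70, R_n = 259.2 kN/bolt. φR_n = 0.75 × (2×174.96 + 6×259.2) = 1428.8 kN.
Block shear: shear path 2×[57+3×103] = 2×366 mm, A_gv = 5856, A_nv = 2×(366 − 3.5×35)×8 = 3896 mm²; tension across gage: (80 − 1×35)×8 = 360 mm². R_n = min(0.6×450×3896, 0.6×345×5856) + 1.0×450×360 = min(1051.9, 1212.2) + 162 = 1213.9 kN. φR_n = 0.75 × 1213.9 = 910.4 kN.
Governing: min(2455.6, 1428.8, 910.4) = 910.4 kN → block shear.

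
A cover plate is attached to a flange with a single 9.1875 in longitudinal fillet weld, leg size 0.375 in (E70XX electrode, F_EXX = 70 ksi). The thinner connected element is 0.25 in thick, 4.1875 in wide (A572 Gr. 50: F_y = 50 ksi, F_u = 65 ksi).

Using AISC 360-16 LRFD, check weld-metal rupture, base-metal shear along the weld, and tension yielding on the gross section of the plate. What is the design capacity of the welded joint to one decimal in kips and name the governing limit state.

47.1 kips (gross-section yield governs)

Weld metal: throat = 0.707×0.375 = 0.26513 in, L = 9.1875 in. φR_n = 0.75 × 0.6 × 70 × 0.26513 × 9.1875 = 76.7 kips.
Base metal shear (0.25 in plate): yield φR_n = 1.0×0.6×50×0.25×9.1875 = 68.9 kips; rupture φR_n = 0.75×0.6×65×0.25×9.1875 = 67.2 kips; take 67.2 kips (rupture).
Tension yield (gross): A_g = 4.1875×0.25 = 1.0469 in². φR_n = 0.90 × 50 × 1.0469 = 47.1 kips.
Governing: min(76.7, 67.2, 47.1) = 47.1 kips → gross-section yield.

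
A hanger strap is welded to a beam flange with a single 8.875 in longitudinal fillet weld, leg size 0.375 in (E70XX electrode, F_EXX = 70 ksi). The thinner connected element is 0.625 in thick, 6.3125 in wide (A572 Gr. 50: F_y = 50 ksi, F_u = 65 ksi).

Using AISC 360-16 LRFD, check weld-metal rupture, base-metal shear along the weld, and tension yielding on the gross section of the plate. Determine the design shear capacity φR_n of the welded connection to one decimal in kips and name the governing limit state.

74.1 kips (weld metal governs)

Weld metal: throat = 0.707×0.375 = 0.26513 in, L = 8.875 in. φR_n = 0.75 × 0.6 × 70 × 0.26513 × 8.875 = 74.1 kips.
Base metal shear (0.625 in plate): yield φR_n = 1.0×0.6×50×0.625×8.875 = 166.4 kips; rupture φR_n = 0.75×0.6×65×0.625×8.875 = 162.2 kips; take 162.2 kips (rupture).
Tension yield (gross): A_g = 6.3125×0.625 = 3.9453 in². φR_n = 0.90 × 50 × 3.9453 = 177.5 kips.
Governing: min(74.1, 162.2, 177.5) = 74.1 kips → weld metal.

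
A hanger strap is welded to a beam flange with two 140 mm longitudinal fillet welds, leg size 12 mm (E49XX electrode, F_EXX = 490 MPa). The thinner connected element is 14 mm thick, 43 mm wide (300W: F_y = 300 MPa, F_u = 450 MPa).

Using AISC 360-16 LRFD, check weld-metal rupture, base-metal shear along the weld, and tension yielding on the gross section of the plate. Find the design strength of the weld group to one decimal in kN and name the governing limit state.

Weld metal: throat = 0.707×12 = 8.484 mm, L = 2×140 = 280 mm. φR_n = 0.75 × 0.6 × 490 × 8.484 × 280 = 523.8 kN.
Base metal shear (14 mm plate): yield φR_n = 1.0×0.6×300×14×280 = 705.6 kN; rupture φR_n = 0.75×0.6×450×14×280 = 793.8 kN; take 705.6 kN (yield).
Tension yield (gross): A_g = 43×14 = 602 mm². φR_n = 0.90 × 300 × 602 = 162.5 kN.
Governing: min(523.8, 705.6, 162.5) = 162.5 kN → gross-section yield.

162.5 kN (gross-section yield governs)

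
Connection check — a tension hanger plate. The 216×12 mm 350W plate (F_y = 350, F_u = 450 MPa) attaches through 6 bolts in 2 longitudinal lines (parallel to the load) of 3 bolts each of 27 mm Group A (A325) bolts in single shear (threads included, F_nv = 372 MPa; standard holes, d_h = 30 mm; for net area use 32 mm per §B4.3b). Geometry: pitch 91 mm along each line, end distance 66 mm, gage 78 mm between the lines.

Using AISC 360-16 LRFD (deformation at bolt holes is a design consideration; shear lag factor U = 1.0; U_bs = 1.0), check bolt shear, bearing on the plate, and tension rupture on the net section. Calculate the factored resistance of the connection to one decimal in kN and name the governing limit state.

615.6 kN (net-section rupture governs)

Bolt shear: A_b = π(27)²/4 = 572.56 mm². φR_n = 0.75 × 372 × 572.56 × 6 × 1 = 958.5 kN.
Bearing (12 mm plate, F_u = 450 MPa): end bolts L_c = 66 − 30/2 = 51, R_n = min(1.2×51×12×450, 2.4×27×12×450) = 330.48 kN/bolt; interior L_c = 91 − 30 = 61, R_n = 349.92 kN/bolt. φR_n = 0.75 × (2×330.48 + 4×349.92) = 1545.5 kN.
Tension rupture (net): A_n = (216 − 2×32)×12 = 1824 mm² (U = 1.0, A_e = A_n). φR_n = 0.75 × 450 × 1824 = 615.6 kN.
Governing: min(958.5, 1545.5, 615.6) = 615.6 kN → net-section rupture.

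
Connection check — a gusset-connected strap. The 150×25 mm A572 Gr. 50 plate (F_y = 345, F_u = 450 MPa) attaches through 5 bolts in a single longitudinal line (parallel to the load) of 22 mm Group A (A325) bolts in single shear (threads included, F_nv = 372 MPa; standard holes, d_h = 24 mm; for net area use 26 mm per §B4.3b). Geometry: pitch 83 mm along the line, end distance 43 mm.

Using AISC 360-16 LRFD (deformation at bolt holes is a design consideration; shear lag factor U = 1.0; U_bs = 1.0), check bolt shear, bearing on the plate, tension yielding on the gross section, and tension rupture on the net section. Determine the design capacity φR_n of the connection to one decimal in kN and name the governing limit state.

530.3 kN (bolt shear governs)

Bolt shear: A_b = π(22)²/4 = 380.13 mm². φR_n = 0.75 × 372 × 380.13 × 5 × 1 = 530.3 kN.
Bearing (25 mm plate, F_u = 450 MPa): end bolts L_c = 43 − 24/2 = 31, R_n = min(1.2×31×25×450, 2.4×22×25×450) = 418.5 kN/bolt; interior L_c = 83 − 24 = 59, R_n = 594 kN/bolt. φR_n = 0.75 × (1×418.5 + 4×594) = 2095.9 kN.
Tension yield (gross): A_g = 150×25 = 3750 mm². φR_n = 0.90 × 345 × 3750 = 1164.4 kN.
Tension rupture (net): A_n = (150 − 1×26)×25 = 3100 mm² (U = 1.0, A_e = A_n). φR_n = 0.75 × 450 × 3100 = 1046.3 kN.
Governing: min(530.3, 2095.9, 1164.4, 1046.3) = 530.3 kN → bolt shear.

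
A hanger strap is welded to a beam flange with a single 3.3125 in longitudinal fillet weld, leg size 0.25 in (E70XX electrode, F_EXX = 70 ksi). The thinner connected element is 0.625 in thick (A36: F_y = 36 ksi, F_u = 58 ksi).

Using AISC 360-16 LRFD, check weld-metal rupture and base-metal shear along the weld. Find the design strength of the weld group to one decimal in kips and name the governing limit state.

Weld metal: throat = 0.707×0.25 = 0.17675 in, L = 3.3125 in. φR_n = 0.75 × 0.6 × 70 × 0.17675 × 3.3125 = 18.4 kips.
Base metal shear (0.625 in plate): yield φR_n = 1.0×0.6×36×0.625×3.3125 = 44.7 kips; rupture φR_n = 0.75×0.6×58×0.625×3.3125 = 54.0 kips; take 44.7 kips (yield).
Governing: min(18.4, 44.7) = 18.4 kips → weld metal.

18.4 kips (weld metal governs)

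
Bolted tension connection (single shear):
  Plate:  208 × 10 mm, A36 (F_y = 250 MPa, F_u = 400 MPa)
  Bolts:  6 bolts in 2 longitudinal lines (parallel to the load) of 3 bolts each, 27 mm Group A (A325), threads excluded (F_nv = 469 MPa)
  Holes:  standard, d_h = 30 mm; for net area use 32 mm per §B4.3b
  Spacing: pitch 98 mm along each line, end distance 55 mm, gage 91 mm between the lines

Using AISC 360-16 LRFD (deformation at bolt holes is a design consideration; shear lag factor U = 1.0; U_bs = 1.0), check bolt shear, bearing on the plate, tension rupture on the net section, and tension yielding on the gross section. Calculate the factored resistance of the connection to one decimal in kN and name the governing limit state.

Bolt shear: A_b = π(27)²/4 = 572.56 mm². φR_n = 0.75 × 469 × 572.56 × 6 × 1 = 1208.4 kN.
Bearing (10 mm plate, F_u = 400 MPa): end bolts L_c = 55 − 30/2 = 40, R_n = min(1.2×40×10×400, 2.4×27×10×400) = 192 kN/bolt; interior L_c = 98 − 30 = 68, R_n = 259.2 kN/bolt. φR_n = 0.75 × (2×192 + 4×259.2) = 1065.6 kN.
Tension rupture (net): A_n = (208 − 2×32)×10 = 1440 mm² (U = 1.0, A_e = A_n). φR_n = 0.75 × 400 × 1440 = 432.0 kN.
Tension yield (gross): A_g = 208×10 = 2080 mm². φR_n = 0.90 × 250 × 2080 = 468.0 kN.
Governing: min(1208.4, 1065.6, 432.0, 468.0) = 432.0 kN → net-section rupture.

432.0 kN (net-section rupture governs)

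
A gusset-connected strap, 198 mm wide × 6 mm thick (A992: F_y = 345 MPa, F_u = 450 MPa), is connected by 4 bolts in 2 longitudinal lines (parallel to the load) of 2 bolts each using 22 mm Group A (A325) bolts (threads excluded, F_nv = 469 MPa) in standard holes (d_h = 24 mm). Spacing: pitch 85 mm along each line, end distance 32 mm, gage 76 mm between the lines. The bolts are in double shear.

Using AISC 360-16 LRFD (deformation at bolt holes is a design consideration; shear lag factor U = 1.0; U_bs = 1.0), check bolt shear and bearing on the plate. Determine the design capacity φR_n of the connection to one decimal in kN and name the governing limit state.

Bolt shear: A_b = π(22)²/4 = 380.13 mm². φR_n = 0.75 × 469 × 380.13 × 4 × 2 = 1069.7 kN.
Bearing (6 mm plate, F_u = 450 MPa): end bolts L_c = 32 − 24/2 = 20, R_n = min(1.2×20×6×450, 2.4×22×6×450) = 64.8 kN/bolt; interior L_c = 85 − 24 = 61, R_n = 142.56 kN/bolt. φR_n = 0.75 × (2×64.8 + 2×142.56) = 311.0 kN.
Governing: min(1069.7, 311.0) = 311.0 kN → bearing.

311.0 kN (bearing governs)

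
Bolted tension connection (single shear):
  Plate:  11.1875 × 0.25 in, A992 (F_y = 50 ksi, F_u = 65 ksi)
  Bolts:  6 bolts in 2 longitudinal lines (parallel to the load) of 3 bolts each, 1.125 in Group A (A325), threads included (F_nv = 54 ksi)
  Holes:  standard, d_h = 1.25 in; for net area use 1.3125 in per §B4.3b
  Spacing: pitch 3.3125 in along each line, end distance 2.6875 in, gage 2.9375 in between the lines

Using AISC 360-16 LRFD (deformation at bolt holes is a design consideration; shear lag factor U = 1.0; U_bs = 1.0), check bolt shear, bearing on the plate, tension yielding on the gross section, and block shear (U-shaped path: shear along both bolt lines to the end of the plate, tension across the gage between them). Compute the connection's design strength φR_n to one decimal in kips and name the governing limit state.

108.0 kips (block shear governs)

Bolt shear: A_b = π(1.125)²/4 = 0.99402 in². φR_n = 0.75 × 54 × 0.99402 × 6 × 1 = 241.5 kips.
Bearing (0.25 in plate, F_u = 65 ksi): end bolts L_c = 2.6875 − 1.25/2 = 2.0625, R_n = min(1.2×2.0625×0.25×65, 2.4×1.125×0.25×65) = 40.219 kips/bolt; interior L_c = 3.3125 − 1.25 = 2.0625, R_n = 40.219 kips/bolt. φR_n = 0.75 × (2×40.219 + 4×40.219) = 181.0 kips.
Tension yield (gross): A_g = 11.1875×0.25 = 2.7969 in². φR_n = 0.90 × 50 × 2.7969 = 125.9 kips.
Block shear: shear path 2×[2.6875+2×3.3125] = 2×9.3125 in, A_gv = 4.6563, A_nv = 2×(9.3125 − 2.5×1.3125)×0.25 = 3.0156 in²; tension across gage: (2.9375 − 1×1.3125)×0.25 = 0.40625 in². R_n = min(0.6×65×3.0156, 0.6×50×4.6563) + 1.0×65×0.40625 = min(117.61, 139.69) + 26.406 = 144.02 kips. φR_n = 0.75 × 144.02 = 108.0 kips.
Governing: min(241.5, 181.0, 125.9, 108.0) = 108.0 kips → block shear.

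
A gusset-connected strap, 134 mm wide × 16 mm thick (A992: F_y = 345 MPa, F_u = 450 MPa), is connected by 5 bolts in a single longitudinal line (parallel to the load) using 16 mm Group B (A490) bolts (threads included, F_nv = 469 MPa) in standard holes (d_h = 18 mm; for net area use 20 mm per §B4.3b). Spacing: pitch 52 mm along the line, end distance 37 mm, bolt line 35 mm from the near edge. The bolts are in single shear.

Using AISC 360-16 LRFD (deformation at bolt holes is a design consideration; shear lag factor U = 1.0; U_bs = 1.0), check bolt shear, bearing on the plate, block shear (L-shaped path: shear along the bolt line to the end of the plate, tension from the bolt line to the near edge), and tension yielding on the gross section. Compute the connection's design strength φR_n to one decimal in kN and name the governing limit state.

Bolt shear: A_b = π(16)²/4 = 201.06 mm². φR_n = 0.75 × 469 × 201.06 × 5 × 1 = 353.6 kN.
Bearing (16 mm plate, F_u = 450 MPa): end bolts L_c = 37 − 18/2 = 28, R_n = min(1.2×28×16×450, 2.4×16×16×450) = 241.92 kN/bolt; interior L_c = 52 − 18 = 34, R_n = 276.48 kN/bolt. φR_n = 0.75 × (1×241.92 + 4×276.48) = 1010.9 kN.
Block shear: shear path 1×[37+4×52] = 1×245 mm, A_gv = 3920, A_nv = 1×(245 − 4.5×20)×16 = 2480 mm²; tension to near edge: (35 − 0.5×20)×16 = 400 mm². R_n = min(0.6×450×2480, 0.6×345×3920) + 1.0×450×400 = min(669.6, 811.44) + 180 = 849.6 kN. φR_n = 0.75 × 849.6 = 637.2 kN.
Tension yield (gross): A_g = 134×16 = 2144 mm². φR_n = 0.90 × 345 × 2144 = 665.7 kN.
Governing: min(353.6, 1010.9, 637.2, 665.7) = 353.6 kN → bolt shear.

353.6 kN (bolt shear governs)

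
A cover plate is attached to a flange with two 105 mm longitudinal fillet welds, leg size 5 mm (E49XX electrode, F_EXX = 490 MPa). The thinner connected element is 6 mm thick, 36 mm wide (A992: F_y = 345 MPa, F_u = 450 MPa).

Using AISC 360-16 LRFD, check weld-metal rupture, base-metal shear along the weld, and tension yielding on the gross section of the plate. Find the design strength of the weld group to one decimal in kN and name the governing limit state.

67.1 kN (gross-section yield governs)

Weld metal: throat = 0.707×5 = 3.535 mm, L = 2×105 = 210 mm. φR_n = 0.75 × 0.6 × 490 × 3.535 × 210 = 163.7 kN.
Base metal shear (6 mm plate): yield φR_n = 1.0×0.6×345×6×210 = 260.8 kN; rupture φR_n = 0.75×0.6×450×6×210 = 255.2 kN; take 255.2 kN (rupture).
Tension yield (gross): A_g = 36×6 = 216 mm². φR_n = 0.90 × 345 × 216 = 67.1 kN.
Governing: min(163.7, 255.2, 67.1) = 67.1 kN → gross-section yield.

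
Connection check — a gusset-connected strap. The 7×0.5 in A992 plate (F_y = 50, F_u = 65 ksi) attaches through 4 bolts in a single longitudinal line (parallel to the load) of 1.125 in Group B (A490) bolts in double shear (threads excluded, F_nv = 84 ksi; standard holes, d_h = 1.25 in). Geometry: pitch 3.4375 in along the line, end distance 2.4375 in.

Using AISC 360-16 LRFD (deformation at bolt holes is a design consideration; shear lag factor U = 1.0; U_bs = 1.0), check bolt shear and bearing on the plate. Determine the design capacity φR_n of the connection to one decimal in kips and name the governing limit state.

Bolt shear: A_b = π(1.125)²/4 = 0.99402 in². φR_n = 0.75 × 84 × 0.99402 × 4 × 2 = 501.0 kips.
Bearing (0.5 in plate, F_u = 65 ksi): end bolts L_c = 2.4375 − 1.25/2 = 1.8125, R_n = min(1.2×1.8125×0.5×65, 2.4×1.125×0.5×65) = 70.688 kips/bolt; interior L_c = 3.4375 − 1.25 = 2.1875, R_n = 85.313 kips/bolt. φR_n = 0.75 × (1×70.688 + 3×85.313) = 245.0 kips.
Governing: min(501.0, 245.0) = 245.0 kips → bearing.

245.0 kips (bearing governs)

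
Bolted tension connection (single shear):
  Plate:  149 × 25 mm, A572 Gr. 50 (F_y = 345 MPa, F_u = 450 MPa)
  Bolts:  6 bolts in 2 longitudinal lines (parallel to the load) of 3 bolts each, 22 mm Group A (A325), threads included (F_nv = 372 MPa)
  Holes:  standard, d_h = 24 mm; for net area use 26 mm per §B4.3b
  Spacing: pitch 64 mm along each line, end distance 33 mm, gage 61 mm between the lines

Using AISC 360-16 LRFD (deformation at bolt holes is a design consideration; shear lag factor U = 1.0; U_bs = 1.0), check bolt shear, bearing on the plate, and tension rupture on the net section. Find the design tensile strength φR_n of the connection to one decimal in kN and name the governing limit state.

Bolt shear: A_b = π(22)²/4 = 380.13 mm². φR_n = 0.75 × 372 × 380.13 × 6 × 1 = 636.3 kN.
Bearing (25 mm plate, F_u = 450 MPa): end bolts L_c = 33 − 24/2 = 21, R_n = min(1.2×21×25×450, 2.4×22×25×450) = 283.5 kN/bolt; interior L_c = 64 − 24 = 40, R_n = 540 kN/bolt. φR_n = 0.75 × (2×283.5 + 4×540) = 2045.3 kN.
Tension rupture (net): A_n = (149 − 2×26)×25 = 2425 mm² (U = 1.0, A_e = A_n). φR_n = 0.75 × 450 × 2425 = 818.4 kN.
Governing: min(636.3, 2045.3, 818.4) = 636.3 kN → bolt shear.

636.3 kN (bolt shear governs)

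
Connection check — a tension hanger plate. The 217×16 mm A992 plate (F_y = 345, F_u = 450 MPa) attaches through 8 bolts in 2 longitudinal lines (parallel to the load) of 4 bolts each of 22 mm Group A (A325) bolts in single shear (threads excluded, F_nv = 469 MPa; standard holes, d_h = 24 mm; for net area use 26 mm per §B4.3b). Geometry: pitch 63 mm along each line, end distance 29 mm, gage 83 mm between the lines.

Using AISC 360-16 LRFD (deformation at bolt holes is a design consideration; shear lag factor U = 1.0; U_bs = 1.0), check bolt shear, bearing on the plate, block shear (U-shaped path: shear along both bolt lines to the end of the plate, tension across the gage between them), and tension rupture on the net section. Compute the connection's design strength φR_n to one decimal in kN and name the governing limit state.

891.0 kN (net-section rupture governs)

Bolt shear: A_b = π(22)²/4 = 380.13 mm². φR_n = 0.75 × 469 × 380.13 × 8 × 1 = 1069.7 kN.
Bearing (16 mm plate, F_u = 450 MPa): end bolts L_c = 29 − 24/2 = 17, R_n = min(1.2×17×16×450, 2.4×22×16×450) = 146.88 kN/bolt; interior L_c = 63 − 24 = 39, R_n = 336.96 kN/bolt. φR_n = 0.75 × (2×146.88 + 6×336.96) = 1736.6 kN.
Block shear: shear path 2×[29+3×63] = 2×218 mm, A_gv = 6976, A_nv = 2×(218 − 3.5×26)×16 = 4064 mm²; tension across gage: (83 − 1×26)×16 = 912 mm². R_n = min(0.6×450×4064, 0.6×345×6976) + 1.0×450×912 = min(1097.3, 1444) + 410.4 = 1507.7 kN. φR_n = 0.75 × 1507.7 = 1130.8 kN.
Tension rupture (net): A_n = (217 − 2×26)×16 = 2640 mm² (U = 1.0, A_e = A_n). φR_n = 0.75 × 450 × 2640 = 891.0 kN.
Governing: min(1069.7, 1736.6, 1130.8, 891.0) = 891.0 kN → net-section rupture.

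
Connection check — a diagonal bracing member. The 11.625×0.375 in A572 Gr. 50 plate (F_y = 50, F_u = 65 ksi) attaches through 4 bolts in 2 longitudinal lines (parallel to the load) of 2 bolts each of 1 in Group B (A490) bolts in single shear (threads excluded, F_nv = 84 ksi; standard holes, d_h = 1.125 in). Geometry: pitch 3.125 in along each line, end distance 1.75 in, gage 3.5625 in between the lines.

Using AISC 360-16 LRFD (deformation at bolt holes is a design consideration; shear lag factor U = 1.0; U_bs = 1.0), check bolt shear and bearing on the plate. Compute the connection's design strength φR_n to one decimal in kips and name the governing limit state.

Bolt shear: A_b = π(1)²/4 = 0.7854 in². φR_n = 0.75 × 84 × 0.7854 × 4 × 1 = 197.9 kips.
Bearing (0.375 in plate, F_u = 65 ksi): end bolts L_c = 1.75 − 1.125/2 = 1.1875, R_n = min(1.2×1.1875×0.375×65, 2.4×1×0.375×65) = 34.734 kips/bolt; interior L_c = 3.125 − 1.125 = 2, R_n = 58.5 kips/bolt. φR_n = 0.75 × (2×34.734 + 2×58.5) = 139.9 kips.
Governing: min(197.9, 139.9) = 139.9 kips → bearing.

139.9 kips (bearing governs)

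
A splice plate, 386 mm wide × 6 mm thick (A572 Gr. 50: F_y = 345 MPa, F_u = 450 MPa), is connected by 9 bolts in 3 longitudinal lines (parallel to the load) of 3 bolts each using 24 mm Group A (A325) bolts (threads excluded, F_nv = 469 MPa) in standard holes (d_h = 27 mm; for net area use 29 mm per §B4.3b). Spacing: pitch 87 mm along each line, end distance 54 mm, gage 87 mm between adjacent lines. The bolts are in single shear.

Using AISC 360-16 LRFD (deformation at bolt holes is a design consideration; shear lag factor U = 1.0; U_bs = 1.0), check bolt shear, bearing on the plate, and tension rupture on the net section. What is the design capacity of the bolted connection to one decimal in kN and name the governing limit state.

605.5 kN (net-section rupture governs)

Bolt shear: A_b = π(24)²/4 = 452.39 mm². φR_n = 0.75 × 469 × 452.39 × 9 × 1 = 1432.2 kN.
Bearing (6 mm plate, F_u = 450 MPa): end bolts L_c = 54 − 27/2 = 40.5, R_n = min(1.2×40.5×6×450, 2.4×24×6×450) = 131.22 kN/bolt; interior L_c = 87 − 27 = 60, R_n = 155.52 kN/bolt. φR_n = 0.75 × (3×131.22 + 6×155.52) = 995.1 kN.
Tension rupture (net): A_n = (386 − 3×29)×6 = 1794 mm² (U = 1.0, A_e = A_n). φR_n = 0.75 × 450 × 1794 = 605.5 kN.
Governing: min(1432.2, 995.1, 605.5) = 605.5 kN → net-section rupture.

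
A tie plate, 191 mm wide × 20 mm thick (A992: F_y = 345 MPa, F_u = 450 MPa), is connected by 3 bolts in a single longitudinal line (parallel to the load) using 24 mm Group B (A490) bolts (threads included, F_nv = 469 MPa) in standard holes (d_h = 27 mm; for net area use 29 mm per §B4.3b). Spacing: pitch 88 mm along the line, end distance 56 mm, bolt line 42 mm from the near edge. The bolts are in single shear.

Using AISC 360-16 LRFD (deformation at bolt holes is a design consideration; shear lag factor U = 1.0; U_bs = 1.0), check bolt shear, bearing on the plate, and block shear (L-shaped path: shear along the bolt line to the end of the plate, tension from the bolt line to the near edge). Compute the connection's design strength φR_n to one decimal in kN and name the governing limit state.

477.4 kN (bolt shear governs)

Bolt shear: A_b = π(24)²/4 = 452.39 mm². φR_n = 0.75 × 469 × 452.39 × 3 × 1 = 477.4 kN.
Bearing (20 mm plate, F_u = 450 MPa): end bolts L_c = 56 − 27/2 = 42.5, R_n = min(1.2×42.5×20×450, 2.4×24×20×450) = 459 kN/bolt; interior L_c = 88 − 27 = 61, R_n = 518.4 kN/bolt. φR_n = 0.75 × (1×459 + 2×518.4) = 1121.9 kN.
Block shear: shear path 1×[56+2×88] = 1×232 mm, A_gv = 4640, A_nv = 1×(232 − 2.5×29)×20 = 3190 mm²; tension to near edge: (42 − 0.5×29)×20 = 550 mm². R_n = min(0.6×450×3190, 0.6×345×4640) + 1.0×450×550 = min(861.3, 960.48) + 247.5 = 1108.8 kN. φR_n = 0.75 × 1108.8 = 831.6 kN.
Governing: min(477.4, 1121.9, 831.6) = 477.4 kN → bolt shear.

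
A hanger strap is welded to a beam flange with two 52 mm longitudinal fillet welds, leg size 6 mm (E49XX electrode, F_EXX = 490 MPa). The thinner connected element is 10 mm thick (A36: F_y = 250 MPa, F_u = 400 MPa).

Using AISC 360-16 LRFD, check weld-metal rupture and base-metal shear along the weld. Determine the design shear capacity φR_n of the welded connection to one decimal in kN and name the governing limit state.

Weld metal: throat = 0.707×6 = 4.242 mm, L = 2×52 = 104 mm. φR_n = 0.75 × 0.6 × 490 × 4.242 × 104 = 97.3 kN.
Base metal shear (10 mm plate): yield φR_n = 1.0×0.6×250×10×104 = 156.0 kN; rupture φR_n = 0.75×0.6×400×10×104 = 187.2 kN; take 156.0 kN (yield).
Governing: min(97.3, 156.0) = 97.3 kN → weld metal.

97.3 kN (weld metal governs)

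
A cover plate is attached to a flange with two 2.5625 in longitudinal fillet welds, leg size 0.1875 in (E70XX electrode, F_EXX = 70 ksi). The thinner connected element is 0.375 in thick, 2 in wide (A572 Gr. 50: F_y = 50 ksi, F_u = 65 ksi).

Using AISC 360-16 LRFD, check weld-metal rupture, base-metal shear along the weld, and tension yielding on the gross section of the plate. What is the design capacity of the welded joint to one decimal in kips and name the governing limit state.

Weld metal: throat = 0.707×0.1875 = 0.13256 in, L = 2×2.5625 = 5.125 in. φR_n = 0.75 × 0.6 × 70 × 0.13256 × 5.125 = 21.4 kips.
Base metal shear (0.375 in plate): yield φR_n = 1.0×0.6×50×0.375×5.125 = 57.7 kips; rupture φR_n = 0.75×0.6×65×0.375×5.125 = 56.2 kips; take 56.2 kips (rupture).
Tension yield (gross): A_g = 2×0.375 = 0.75 in². φR_n = 0.90 × 50 × 0.75 = 33.8 kips.
Governing: min(21.4, 56.2, 33.8) = 21.4 kips → weld metal.

21.4 kips (weld metal governs)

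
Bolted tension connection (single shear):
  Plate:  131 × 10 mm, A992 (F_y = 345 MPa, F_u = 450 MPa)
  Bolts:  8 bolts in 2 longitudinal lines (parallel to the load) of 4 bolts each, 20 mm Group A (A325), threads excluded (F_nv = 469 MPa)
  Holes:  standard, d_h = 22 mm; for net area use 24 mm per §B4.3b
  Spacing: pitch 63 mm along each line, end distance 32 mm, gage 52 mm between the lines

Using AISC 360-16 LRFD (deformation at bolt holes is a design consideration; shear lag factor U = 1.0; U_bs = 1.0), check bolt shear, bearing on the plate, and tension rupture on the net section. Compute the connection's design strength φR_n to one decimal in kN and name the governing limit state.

280.1 kN (net-section rupture governs)

Bolt shear: A_b = π(20)²/4 = 314.16 mm². φR_n = 0.75 × 469 × 314.16 × 8 × 1 = 884.0 kN.
Bearing (10 mm plate, F_u = 450 MPa): end bolts L_c = 32 − 22/2 = 21, R_n = min(1.2×21×10×450, 2.4×20×10×450) = 113.4 kN/bolt; interior L_c = 63 − 22 = 41, R_n = 216 kN/bolt. φR_n = 0.75 × (2×113.4 + 6×216) = 1142.1 kN.
Tension rupture (net): A_n = (131 − 2×24)×10 = 830 mm² (U = 1.0, A_e = A_n). φR_n = 0.75 × 450 × 830 = 280.1 kN.
Governing: min(884.0, 1142.1, 280.1) = 280.1 kN → net-section rupture.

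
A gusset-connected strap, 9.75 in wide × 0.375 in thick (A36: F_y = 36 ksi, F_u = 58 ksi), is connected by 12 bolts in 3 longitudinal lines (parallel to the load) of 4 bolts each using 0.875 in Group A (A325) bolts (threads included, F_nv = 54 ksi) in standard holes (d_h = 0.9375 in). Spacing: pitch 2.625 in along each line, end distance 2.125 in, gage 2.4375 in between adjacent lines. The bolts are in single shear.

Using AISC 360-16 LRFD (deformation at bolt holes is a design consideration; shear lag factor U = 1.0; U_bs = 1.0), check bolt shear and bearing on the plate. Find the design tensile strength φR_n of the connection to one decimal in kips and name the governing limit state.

292.2 kips (bolt shear governs)

Bolt shear: A_b = π(0.875)²/4 = 0.60132 in². φR_n = 0.75 × 54 × 0.60132 × 12 × 1 = 292.2 kips.
Bearing (0.375 in plate, F_u = 58 ksi): end bolts L_c = 2.125 − 0.9375/2 = 1.65625, R_n = min(1.2×1.65625×0.375×58, 2.4×0.875×0.375×58) = 43.228 kips/bolt; interior L_c = 2.625 − 0.9375 = 1.6875, R_n = 44.044 kips/bolt. φR_n = 0.75 × (3×43.228 + 9×44.044) = 394.6 kips.
Governing: min(292.2, 394.6) = 292.2 kips → bolt shear.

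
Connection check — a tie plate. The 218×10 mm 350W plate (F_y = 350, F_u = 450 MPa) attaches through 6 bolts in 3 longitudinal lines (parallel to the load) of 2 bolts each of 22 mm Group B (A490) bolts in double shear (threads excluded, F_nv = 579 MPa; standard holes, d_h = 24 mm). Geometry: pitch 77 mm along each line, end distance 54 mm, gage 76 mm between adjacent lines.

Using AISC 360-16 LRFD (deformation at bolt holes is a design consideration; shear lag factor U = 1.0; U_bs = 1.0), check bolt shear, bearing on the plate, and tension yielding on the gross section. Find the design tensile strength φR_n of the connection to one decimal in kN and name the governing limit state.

Bolt shear: A_b = π(22)²/4 = 380.13 mm². φR_n = 0.75 × 579 × 380.13 × 6 × 2 = 1980.9 kN.
Bearing (10 mm plate, F_u = 450 MPa): end bolts L_c = 54 − 24/2 = 42, R_n = min(1.2×42×10×450, 2.4×22×10×450) = 226.8 kN/bolt; interior L_c = 77 − 24 = 53, R_n = 237.6 kN/bolt. φR_n = 0.75 × (3×226.8 + 3×237.6) = 1044.9 kN.
Tension yield (gross): A_g = 218×10 = 2180 mm². φR_n = 0.90 × 350 × 2180 = 686.7 kN.
Governing: min(1980.9, 1044.9, 686.7) = 686.7 kN → gross-section yield.

686.7 kN (gross-section yield governs)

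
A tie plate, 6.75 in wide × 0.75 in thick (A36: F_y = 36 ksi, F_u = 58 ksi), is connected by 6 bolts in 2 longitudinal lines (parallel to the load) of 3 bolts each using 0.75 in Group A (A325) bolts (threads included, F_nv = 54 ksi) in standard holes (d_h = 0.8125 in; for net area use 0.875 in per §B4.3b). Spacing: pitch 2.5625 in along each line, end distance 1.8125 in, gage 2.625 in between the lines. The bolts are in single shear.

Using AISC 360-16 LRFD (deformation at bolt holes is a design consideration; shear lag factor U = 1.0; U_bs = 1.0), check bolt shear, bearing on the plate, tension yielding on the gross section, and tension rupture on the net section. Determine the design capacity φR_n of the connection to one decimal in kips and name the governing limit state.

Bolt shear: A_b = π(0.75)²/4 = 0.44179 in². φR_n = 0.75 × 54 × 0.44179 × 6 × 1 = 107.4 kips.
Bearing (0.75 in plate, F_u = 58 ksi): end bolts L_c = 1.8125 − 0.8125/2 = 1.40625, R_n = min(1.2×1.40625×0.75×58, 2.4×0.75×0.75×58) = 73.406 kips/bolt; interior L_c = 2.5625 − 0.8125 = 1.75, R_n = 78.3 kips/bolt. φR_n = 0.75 × (2×73.406 + 4×78.3) = 345.0 kips.
Tension yield (gross): A_g = 6.75×0.75 = 5.0625 in². φR_n = 0.90 × 36 × 5.0625 = 164.0 kips.
Tension rupture (net): A_n = (6.75 − 2×0.875)×0.75 = 3.75 in² (U = 1.0, A_e = A_n). φR_n = 0.75 × 58 × 3.75 = 163.1 kips.
Governing: min(107.4, 345.0, 164.0, 163.1) = 107.4 kips → bolt shear.

107.4 kips (bolt shear governs)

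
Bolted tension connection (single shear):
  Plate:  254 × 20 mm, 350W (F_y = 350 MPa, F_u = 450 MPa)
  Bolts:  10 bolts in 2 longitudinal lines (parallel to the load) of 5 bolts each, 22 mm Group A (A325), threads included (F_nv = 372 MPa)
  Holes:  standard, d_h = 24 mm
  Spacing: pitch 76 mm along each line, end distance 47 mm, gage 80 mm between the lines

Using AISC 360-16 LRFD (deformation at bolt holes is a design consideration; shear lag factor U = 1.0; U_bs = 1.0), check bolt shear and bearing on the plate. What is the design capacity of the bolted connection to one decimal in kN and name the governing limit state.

Bolt shear: A_b = π(22)²/4 = 380.13 mm². φR_n = 0.75 × 372 × 380.13 × 10 × 1 = 1060.6 kN.
Bearing (20 mm plate, F_u = 450 MPa): end bolts L_c = 47 − 24/2 = 35, R_n = min(1.2×35×20×450, 2.4×22×20×450) = 378 kN/bolt; interior L_c = 76 − 24 = 52, R_n = 475.2 kN/bolt. φR_n = 0.75 × (2×378 + 8×475.2) = 3418.2 kN.
Governing: min(1060.6, 3418.2) = 1060.6 kN → bolt shear.

1060.6 kN (bolt shear governs)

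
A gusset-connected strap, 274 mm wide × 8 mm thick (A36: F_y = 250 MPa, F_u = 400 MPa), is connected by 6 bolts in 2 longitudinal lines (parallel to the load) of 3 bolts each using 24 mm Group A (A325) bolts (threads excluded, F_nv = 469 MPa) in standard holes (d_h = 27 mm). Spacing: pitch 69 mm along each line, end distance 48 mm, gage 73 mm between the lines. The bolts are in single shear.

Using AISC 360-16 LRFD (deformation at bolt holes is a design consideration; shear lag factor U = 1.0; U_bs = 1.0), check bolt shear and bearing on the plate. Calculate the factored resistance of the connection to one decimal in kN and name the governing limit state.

682.6 kN (bearing governs)

Bolt shear: A_b = π(24)²/4 = 452.39 mm². φR_n = 0.75 × 469 × 452.39 × 6 × 1 = 954.8 kN.
Bearing (8 mm plate, F_u = 400 MPa): end bolts L_c = 48 − 27/2 = 34.5, R_n = min(1.2×34.5×8×400, 2.4×24×8×400) = 132.48 kN/bolt; interior L_c = 69 − 27 = 42, R_n = 161.28 kN/bolt. φR_n = 0.75 × (2×132.48 + 4×161.28) = 682.6 kN.
Governing: min(954.8, 682.6) = 682.6 kN → bearing.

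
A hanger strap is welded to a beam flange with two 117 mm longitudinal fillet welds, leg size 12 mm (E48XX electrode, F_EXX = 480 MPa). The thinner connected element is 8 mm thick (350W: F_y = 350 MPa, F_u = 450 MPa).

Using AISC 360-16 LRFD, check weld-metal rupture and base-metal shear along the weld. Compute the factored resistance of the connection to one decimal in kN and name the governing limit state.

379.1 kN (base-metal shear governs)

Weld metal: throat = 0.707×12 = 8.484 mm, L = 2×117 = 234 mm. φR_n = 0.75 × 0.6 × 480 × 8.484 × 234 = 428.8 kN.
Base metal shear (8 mm plate): yield φR_n = 1.0×0.6×350×8×234 = 393.1 kN; rupture φR_n = 0.75×0.6×450×8×234 = 379.1 kN; take 379.1 kN (rupture).
Governing: min(428.8, 379.1) = 379.1 kN → base-metal shear.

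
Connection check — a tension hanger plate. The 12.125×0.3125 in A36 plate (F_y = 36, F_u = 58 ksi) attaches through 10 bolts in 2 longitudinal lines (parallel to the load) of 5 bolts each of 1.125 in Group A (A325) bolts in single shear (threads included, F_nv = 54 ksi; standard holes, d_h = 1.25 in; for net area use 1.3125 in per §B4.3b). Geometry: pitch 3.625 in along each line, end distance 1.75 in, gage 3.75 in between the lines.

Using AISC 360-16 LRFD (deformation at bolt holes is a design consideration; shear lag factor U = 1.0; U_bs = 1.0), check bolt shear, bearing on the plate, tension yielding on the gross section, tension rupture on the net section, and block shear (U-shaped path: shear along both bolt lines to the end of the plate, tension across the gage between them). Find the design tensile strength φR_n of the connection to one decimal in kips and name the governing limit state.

122.8 kips (gross-section yield governs)

Bolt shear: A_b = π(1.125)²/4 = 0.99402 in². φR_n = 0.75 × 54 × 0.99402 × 10 × 1 = 402.6 kips.
Bearing (0.3125 in plate, F_u = 58 ksi): end bolts L_c = 1.75 − 1.25/2 = 1.125, R_n = min(1.2×1.125×0.3125×58, 2.4×1.125×0.3125×58) = 24.469 kips/bolt; interior L_c = 3.625 − 1.25 = 2.375, R_n = 48.938 kips/bolt. φR_n = 0.75 × (2×24.469 + 8×48.938) = 330.3 kips.
Tension yield (gross): A_g = 12.125×0.3125 = 3.7891 in². φR_n = 0.90 × 36 × 3.7891 = 122.8 kips.
Tension rupture (net): A_n = (12.125 − 2×1.3125)×0.3125 = 2.9688 in² (U = 1.0, A_e = A_n). φR_n = 0.75 × 58 × 2.9688 = 129.1 kips.
Block shear: shear path 2×[1.75+4×3.625] = 2×16.25 in, A_gv = 10.156, A_nv = 2×(16.25 − 4.5×1.3125)×0.3125 = 6.4648 in²; tension across gage: (3.75 − 1×1.3125)×0.3125 = 0.76172 in². R_n = min(0.6×58×6.4648, 0.6×36×10.156) + 1.0×58×0.76172 = min(224.98, 219.37) + 44.18 = 263.55 kips. φR_n = 0.75 × 263.55 = 197.7 kips.
Governing: min(402.6, 330.3, 122.8, 129.1, 197.7) = 122.8 kips → gross-section yield.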